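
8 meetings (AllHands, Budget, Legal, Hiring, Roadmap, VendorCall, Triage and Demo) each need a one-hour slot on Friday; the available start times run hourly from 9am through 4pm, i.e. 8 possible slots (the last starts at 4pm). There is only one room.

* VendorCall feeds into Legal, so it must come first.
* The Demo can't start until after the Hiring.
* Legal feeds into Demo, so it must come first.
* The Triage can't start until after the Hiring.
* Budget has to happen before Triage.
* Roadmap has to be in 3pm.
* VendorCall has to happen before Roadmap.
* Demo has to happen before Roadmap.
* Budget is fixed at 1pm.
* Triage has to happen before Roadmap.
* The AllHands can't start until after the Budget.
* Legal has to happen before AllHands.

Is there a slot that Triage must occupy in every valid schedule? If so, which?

2pm

Budget is fixed at 1pm and must come before Triage, so Triage is at least 2pm.
Roadmap is fixed at 3pm and must come after Triage, so Triage is at most 2pm.
So Triage must be 2pm.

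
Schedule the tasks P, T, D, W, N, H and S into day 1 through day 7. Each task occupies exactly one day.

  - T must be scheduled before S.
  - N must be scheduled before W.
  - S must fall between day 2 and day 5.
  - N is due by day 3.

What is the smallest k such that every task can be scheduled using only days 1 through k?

The precedence chain requires at least 2 distinct days.
2 works (last occupied day: day 2): for example N in day 1; H in day 1; D in day 1; T in day 1; S in day 2; P in day 1; W in day 2.

2 days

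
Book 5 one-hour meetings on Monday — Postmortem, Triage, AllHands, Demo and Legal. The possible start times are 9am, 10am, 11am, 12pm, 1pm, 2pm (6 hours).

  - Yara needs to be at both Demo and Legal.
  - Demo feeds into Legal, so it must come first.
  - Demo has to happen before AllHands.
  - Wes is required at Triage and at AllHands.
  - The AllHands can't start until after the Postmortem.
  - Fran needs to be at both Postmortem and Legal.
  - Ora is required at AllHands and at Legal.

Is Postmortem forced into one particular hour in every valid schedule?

No

Postmortem can be 9am (e.g. Demo -> 9am; Postmortem -> 9am; AllHands -> 10am; Legal -> 11am; Triage -> 9am) or 10am (e.g. Demo=9am, AllHands=11am, Postmortem=10am, Triage=9am, Legal=12pm).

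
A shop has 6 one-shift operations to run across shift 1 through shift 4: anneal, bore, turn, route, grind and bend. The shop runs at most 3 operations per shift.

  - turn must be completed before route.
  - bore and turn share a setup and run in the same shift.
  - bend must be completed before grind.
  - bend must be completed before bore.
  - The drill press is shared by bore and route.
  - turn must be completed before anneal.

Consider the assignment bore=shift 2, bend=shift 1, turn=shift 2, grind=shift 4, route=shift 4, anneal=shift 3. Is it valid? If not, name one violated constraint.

turn must be completed before anneal — holds.
bore and turn share a setup and run in the same shift — holds.
bend must be completed before grind — holds.
bend must be completed before bore — holds.
The drill press is shared by bore and route — holds.
The shop runs at most 3 operations per shift — holds.
turn must be completed before route — holds.

Yes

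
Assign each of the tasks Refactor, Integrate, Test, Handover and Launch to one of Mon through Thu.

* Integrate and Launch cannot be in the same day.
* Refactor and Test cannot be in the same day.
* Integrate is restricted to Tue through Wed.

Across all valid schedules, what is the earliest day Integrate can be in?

Integrate is available from Tue; Integrate's own window allows nothing later than Wed.
Integrate at Tue is achievable: Integrate -> Tue, Handover -> Mon, Refactor -> Mon, Launch -> Mon, Test -> Tue.

Tue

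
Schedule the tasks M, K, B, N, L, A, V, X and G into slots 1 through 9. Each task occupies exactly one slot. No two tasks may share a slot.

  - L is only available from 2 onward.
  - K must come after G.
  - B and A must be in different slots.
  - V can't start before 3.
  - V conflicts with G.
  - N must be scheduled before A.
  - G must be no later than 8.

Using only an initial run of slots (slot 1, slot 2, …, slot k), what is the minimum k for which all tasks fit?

The precedence chain requires at least 2 distinct slots.
With at most 1 per slot and 9 tasks, at least 9 slots are needed.
V can't be placed before 3, so the schedule must run through at least slot 3.
9 works (last occupied slot: 9): for example X=9, M=7, A=6, N=5, B=8, G=1, K=4, V=3, L=2.

9 slots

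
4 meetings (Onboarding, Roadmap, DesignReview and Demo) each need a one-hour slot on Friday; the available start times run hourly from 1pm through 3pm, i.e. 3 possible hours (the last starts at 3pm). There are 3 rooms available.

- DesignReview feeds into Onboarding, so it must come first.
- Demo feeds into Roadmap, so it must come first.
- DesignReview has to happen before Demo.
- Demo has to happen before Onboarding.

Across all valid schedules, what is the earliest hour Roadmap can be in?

Precedence pushes Roadmap to at least 3pm.
Roadmap at 3pm is achievable: Roadmap=3pm, Onboarding=3pm, Demo=2pm, DesignReview=1pm.

3pm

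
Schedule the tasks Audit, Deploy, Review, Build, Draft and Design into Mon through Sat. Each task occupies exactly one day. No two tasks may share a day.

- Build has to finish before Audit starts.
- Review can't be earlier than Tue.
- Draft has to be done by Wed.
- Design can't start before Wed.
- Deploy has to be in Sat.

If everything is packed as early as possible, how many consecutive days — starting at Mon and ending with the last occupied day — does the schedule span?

6 days

The precedence chain requires at least 2 distinct days.
With at most 1 per day and 6 tasks, at least 6 days are needed.
Deploy can't be placed before Sat — that is day 6 counting from Mon — so the schedule must run through at least 6 days.
6 works (last occupied day: Sat): for example Draft=Mon; Audit=Fri; Deploy=Sat; Build=Thu; Design=Wed; Review=Tue.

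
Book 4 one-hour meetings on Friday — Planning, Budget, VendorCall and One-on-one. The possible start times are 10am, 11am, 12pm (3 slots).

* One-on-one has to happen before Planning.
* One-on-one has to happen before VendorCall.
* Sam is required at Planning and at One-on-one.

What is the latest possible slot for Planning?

Precedence pushes Planning to at least 11am.
Planning at 12pm is achievable: Budget in 10am; Planning in 12pm; VendorCall in 11am; One-on-one in 10am.

12pm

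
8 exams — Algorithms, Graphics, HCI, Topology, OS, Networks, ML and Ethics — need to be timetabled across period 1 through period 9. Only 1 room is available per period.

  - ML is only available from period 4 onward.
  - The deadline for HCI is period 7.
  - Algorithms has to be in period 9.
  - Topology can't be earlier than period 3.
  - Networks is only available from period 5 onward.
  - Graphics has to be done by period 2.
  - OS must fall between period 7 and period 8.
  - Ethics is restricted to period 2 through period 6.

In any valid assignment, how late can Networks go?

period 8

Networks is available from period 5.
Networks at period 8 is achievable: Networks=period 8; Topology=period 5; ML=period 4; OS=period 7; Algorithms=period 9; Ethics=period 2; HCI=period 3; Graphics=period 1.
Nothing later works — the capacity limit rule out every period after period 8.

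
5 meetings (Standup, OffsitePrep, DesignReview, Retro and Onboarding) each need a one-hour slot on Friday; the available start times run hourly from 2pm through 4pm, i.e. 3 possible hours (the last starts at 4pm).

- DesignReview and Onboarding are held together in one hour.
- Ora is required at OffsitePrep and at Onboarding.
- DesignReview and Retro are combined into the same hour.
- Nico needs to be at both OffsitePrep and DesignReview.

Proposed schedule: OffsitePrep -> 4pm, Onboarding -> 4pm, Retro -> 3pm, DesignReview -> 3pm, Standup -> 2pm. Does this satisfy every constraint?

Invalid. Ora is required at OffsitePrep and at Onboarding.

Ora is required at OffsitePrep and at Onboarding — violated.
DesignReview and Retro are combined into the same hour — holds.
DesignReview and Onboarding are held together in one hour — violated.
Nico needs to be at both OffsitePrep and DesignReview — holds.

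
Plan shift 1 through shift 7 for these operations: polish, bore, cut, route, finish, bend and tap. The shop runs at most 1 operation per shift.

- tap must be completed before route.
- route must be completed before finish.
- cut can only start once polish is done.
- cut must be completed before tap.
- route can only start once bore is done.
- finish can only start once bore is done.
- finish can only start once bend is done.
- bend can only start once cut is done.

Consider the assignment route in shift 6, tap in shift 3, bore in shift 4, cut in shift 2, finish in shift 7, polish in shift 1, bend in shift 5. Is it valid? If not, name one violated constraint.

cut can only start once polish is done — holds.
cut must be completed before tap — holds.
The shop runs at most 1 operation per shift — holds.
route must be completed before finish — holds.
route can only start once bore is done — holds.
finish can only start once bend is done — holds.
finish can only start once bore is done — holds.
tap must be completed before route — holds.
bend can only start once cut is done — holds.

Valid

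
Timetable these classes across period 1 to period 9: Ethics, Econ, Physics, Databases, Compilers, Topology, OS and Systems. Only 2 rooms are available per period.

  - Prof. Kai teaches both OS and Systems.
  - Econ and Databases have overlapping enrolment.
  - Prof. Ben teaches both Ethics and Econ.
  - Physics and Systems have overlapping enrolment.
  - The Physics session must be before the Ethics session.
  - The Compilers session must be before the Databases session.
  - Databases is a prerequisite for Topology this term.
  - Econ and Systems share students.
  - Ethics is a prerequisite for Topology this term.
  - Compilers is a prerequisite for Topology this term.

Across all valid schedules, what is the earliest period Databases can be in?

period 2

Precedence pushes Databases to at least period 2; downstream work caps Databases at period 8.
Databases at period 2 is achievable: Databases=period 2, Compilers=period 1, Physics=period 1, Econ=period 3, Ethics=period 2, Systems=period 5, OS=period 4, Topology=period 3.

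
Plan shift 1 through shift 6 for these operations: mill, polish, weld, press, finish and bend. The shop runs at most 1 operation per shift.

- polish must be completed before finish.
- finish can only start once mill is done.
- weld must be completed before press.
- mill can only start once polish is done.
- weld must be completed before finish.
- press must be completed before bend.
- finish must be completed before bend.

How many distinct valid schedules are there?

Splitting on mill: it can be shift 2 (2), shift 3 (4), shift 4 (3). Listing each branch's schedules as (polish, weld, press, finish, bend) by shift number:
mill=shift 2: (1,3,4,5,6) (1,3,5,4,6) — 2.
mill=shift 3: (1,2,4,5,6) (1,2,5,4,6) (2,1,4,5,6) (2,1,5,4,6) — 4.
mill=shift 4: (1,2,3,5,6) (2,1,3,5,6) (3,1,2,5,6) — 3.
Summing: 2 + 4 + 3 = 9.

9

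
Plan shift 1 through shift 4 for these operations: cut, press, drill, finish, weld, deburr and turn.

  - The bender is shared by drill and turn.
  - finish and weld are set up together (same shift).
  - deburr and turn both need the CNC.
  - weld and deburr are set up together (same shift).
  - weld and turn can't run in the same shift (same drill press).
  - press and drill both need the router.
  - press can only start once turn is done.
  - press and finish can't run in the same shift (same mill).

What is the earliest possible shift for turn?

Downstream work caps turn at shift 3.
turn at shift 1 is achievable: drill -> shift 3, turn -> shift 1, press -> shift 2, finish -> shift 3, deburr -> shift 3, cut -> shift 1, weld -> shift 3.

shift 1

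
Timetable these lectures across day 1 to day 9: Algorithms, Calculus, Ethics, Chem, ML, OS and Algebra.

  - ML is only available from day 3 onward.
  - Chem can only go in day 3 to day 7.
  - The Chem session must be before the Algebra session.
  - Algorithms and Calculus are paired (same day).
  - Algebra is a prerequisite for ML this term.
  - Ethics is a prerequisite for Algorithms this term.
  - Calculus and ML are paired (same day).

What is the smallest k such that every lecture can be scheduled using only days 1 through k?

5 days

The precedence chain requires at least 3 distinct days.
Propagating the time windows through the other constraints, Algorithms can't land before day 5, so the schedule must run through at least day 5.
5 works (last occupied day: day 5): for example Algebra=day 4; Chem=day 3; Calculus=day 5; Algorithms=day 5; ML=day 5; OS=day 1; Ethics=day 1.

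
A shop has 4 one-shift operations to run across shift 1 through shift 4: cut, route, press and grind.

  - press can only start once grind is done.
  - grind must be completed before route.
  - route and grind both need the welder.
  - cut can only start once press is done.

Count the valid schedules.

11

Splitting on cut: it can be shift 3 (3), shift 4 (8). Listing each branch's schedules as (route, press, grind) by shift number:
cut=shift 3: (2,2,1) (3,2,1) (4,2,1) — 3.
cut=shift 4: (2,2,1) (2,3,1) (3,2,1) (3,3,1) (3,3,2) (4,2,1) (4,3,1) (4,3,2) — 8.
Summing: 3 + 8 = 11.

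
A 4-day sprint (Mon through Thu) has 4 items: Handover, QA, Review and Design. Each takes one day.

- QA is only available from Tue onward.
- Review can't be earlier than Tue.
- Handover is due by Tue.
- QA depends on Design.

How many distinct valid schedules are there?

Splitting on Handover: it can be Mon (18), Tue (18). Listing each branch's schedules as (QA, Review, Design):
Handover=Mon: (Tue,Tue,Mon) (Tue,Wed,Mon) (Tue,Thu,Mon) (Wed,Tue,Mon) (Wed,Tue,Tue) (Wed,Wed,Mon) (Wed,Wed,Tue) (Wed,Thu,Mon) (Wed,Thu,Tue) (Thu,Tue,Mon) (Thu,Tue,Tue) (Thu,Tue,Wed) (Thu,Wed,Mon) (Thu,Wed,Tue) (Thu,Wed,Wed) (Thu,Thu,Mon) (Thu,Thu,Tue) (Thu,Thu,Wed) — 18.
Handover=Tue: (Tue,Tue,Mon) (Tue,Wed,Mon) (Tue,Thu,Mon) (Wed,Tue,Mon) (Wed,Tue,Tue) (Wed,Wed,Mon) (Wed,Wed,Tue) (Wed,Thu,Mon) (Wed,Thu,Tue) (Thu,Tue,Mon) (Thu,Tue,Tue) (Thu,Tue,Wed) (Thu,Wed,Mon) (Thu,Wed,Tue) (Thu,Wed,Wed) (Thu,Thu,Mon) (Thu,Thu,Tue) (Thu,Thu,Wed) — 18.
Summing: 18 + 18 = 36.

36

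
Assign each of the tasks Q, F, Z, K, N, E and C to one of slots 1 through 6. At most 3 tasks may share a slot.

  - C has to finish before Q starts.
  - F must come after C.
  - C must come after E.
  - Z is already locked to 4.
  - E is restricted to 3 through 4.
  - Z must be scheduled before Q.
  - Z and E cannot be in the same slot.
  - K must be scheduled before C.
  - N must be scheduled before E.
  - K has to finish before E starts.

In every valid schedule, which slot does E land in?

3

E's window is 3–4.
Z is fixed at 4, and E can't share a slot with Z.
So E must be 3.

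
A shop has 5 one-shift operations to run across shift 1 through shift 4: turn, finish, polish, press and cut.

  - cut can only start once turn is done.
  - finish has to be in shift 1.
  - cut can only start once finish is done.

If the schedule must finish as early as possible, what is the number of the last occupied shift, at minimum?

2

The precedence chain requires at least 2 distinct shifts.
2 works (last occupied shift: shift 2): for example finish -> shift 1, cut -> shift 2, press -> shift 1, polish -> shift 1, turn -> shift 1.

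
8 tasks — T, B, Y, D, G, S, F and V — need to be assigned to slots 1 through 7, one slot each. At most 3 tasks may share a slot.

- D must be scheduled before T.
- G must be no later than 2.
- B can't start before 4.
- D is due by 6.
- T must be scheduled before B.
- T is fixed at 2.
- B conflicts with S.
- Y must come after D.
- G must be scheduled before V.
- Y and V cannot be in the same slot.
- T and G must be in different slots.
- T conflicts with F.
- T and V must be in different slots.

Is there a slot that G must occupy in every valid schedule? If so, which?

G's window is 1–2.
T is fixed at 2, and G can't share a slot with T.
So G must be 1.

1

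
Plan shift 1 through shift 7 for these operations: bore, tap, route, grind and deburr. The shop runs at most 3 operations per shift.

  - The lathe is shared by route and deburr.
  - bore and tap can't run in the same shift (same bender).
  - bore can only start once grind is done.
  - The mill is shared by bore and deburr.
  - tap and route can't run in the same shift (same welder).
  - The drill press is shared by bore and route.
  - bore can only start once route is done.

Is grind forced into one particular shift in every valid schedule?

grind can be shift 1 (e.g. bore=shift 2; grind=shift 1; route=shift 1; deburr=shift 3; tap=shift 3) or shift 2 (e.g. deburr=shift 2; route=shift 1; tap=shift 2; grind=shift 2; bore=shift 3).

No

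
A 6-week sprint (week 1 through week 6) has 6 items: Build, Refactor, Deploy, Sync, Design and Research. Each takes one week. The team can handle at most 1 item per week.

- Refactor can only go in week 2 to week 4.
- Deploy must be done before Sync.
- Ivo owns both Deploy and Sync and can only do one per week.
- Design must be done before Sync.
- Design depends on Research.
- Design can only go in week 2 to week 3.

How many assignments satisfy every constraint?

Splitting on Refactor: it can be week 2 (3), week 3 (3), week 4 (9). Listing each branch's schedules as (Build, Deploy, Sync, Design, Research) by week number:
Refactor=week 2: (4,5,6,3,1) (5,4,6,3,1) (6,4,5,3,1) — 3.
Refactor=week 3: (4,5,6,2,1) (5,4,6,2,1) (6,4,5,2,1) — 3.
Refactor=week 4: (1,5,6,3,2) (2,5,6,3,1) (3,5,6,2,1) (5,1,6,3,2) (5,2,6,3,1) (5,3,6,2,1) (6,1,5,3,2) (6,2,5,3,1) (6,3,5,2,1) — 9.
Summing: 3 + 3 + 9 = 15.

15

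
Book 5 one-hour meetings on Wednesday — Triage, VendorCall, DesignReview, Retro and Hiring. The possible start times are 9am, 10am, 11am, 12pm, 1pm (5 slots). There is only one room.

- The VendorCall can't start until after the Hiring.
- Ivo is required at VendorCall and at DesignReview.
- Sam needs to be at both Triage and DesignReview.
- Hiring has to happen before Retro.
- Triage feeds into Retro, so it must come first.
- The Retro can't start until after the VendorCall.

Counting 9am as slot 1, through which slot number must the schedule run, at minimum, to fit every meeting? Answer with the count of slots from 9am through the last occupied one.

The precedence chain requires at least 3 distinct slots.
With at most 1 per slot and 5 meetings, at least 5 slots are needed.
5 works (last occupied slot: 1pm): for example Triage=11am; Retro=12pm; Hiring=9am; DesignReview=1pm; VendorCall=10am.

5 slots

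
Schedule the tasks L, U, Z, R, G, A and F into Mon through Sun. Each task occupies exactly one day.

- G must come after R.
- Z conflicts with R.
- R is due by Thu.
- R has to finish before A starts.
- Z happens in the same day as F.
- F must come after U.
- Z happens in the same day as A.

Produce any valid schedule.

L=Mon; G=Tue; Z=Tue; A=Tue; R=Mon; U=Mon; F=Tue

Checking: U(Mon) before F(Tue); R(Mon) before G(Tue); R(Mon) before A(Tue); Z(Tue) != R(Mon); Z = A = Tue; Z = F = Tue; R=Mon in [Mon,Thu].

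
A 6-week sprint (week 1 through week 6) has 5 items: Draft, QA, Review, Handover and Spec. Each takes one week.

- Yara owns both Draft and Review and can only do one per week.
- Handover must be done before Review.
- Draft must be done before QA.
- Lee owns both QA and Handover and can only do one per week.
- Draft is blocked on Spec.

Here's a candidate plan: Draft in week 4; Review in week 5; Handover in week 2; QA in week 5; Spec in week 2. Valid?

Draft must be done before QA — holds.
Yara owns both Draft and Review and can only do one per week — holds.
Lee owns both QA and Handover and can only do one per week — holds.
Handover must be done before Review — holds.
Draft is blocked on Spec — holds.

Valid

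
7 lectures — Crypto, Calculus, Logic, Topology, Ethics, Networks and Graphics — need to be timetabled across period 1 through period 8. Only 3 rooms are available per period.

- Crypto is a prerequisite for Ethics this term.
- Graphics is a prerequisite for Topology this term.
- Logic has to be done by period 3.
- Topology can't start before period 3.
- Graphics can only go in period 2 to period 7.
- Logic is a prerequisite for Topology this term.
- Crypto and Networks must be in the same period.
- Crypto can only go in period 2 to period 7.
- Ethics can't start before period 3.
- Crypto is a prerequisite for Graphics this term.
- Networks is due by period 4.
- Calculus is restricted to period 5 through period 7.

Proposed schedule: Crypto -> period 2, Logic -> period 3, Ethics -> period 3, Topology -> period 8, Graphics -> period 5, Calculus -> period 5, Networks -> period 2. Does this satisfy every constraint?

Yes

Crypto is a prerequisite for Graphics this term — holds.
Ethics can't start before period 3 — holds.
Calculus is restricted to period 5 through period 7 — holds.
Networks is due by period 4 — holds.
Logic has to be done by period 3 — holds.
Graphics is a prerequisite for Topology this term — holds.
Crypto and Networks must be in the same period — holds.
Logic is a prerequisite for Topology this term — holds.
Crypto can only go in period 2 to period 7 — holds.
Only 3 rooms are available per period — holds.
Crypto is a prerequisite for Ethics this term — holds.
Graphics can only go in period 2 to period 7 — holds.
Topology can't start before period 3 — holds.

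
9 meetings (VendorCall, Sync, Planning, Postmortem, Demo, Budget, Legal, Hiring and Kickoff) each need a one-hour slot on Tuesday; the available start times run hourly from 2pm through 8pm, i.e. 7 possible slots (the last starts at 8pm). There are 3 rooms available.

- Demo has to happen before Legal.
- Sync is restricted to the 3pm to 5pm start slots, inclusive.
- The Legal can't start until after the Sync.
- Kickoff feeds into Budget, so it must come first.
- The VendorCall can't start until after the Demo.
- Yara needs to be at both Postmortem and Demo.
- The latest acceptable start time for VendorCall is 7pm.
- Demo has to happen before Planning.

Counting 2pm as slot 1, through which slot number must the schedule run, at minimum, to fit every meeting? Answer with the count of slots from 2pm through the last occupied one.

The precedence chain requires at least 2 distinct slots.
With at most 3 per slot and 9 meetings, at least 3 slots are needed.
Propagating the time windows through the other constraints, Legal can't land before 4pm — that is slot 3 counting from 2pm — so the schedule must run through at least 3 slots.
3 works (last occupied slot: 4pm): for example Sync -> 3pm, Hiring -> 2pm, Budget -> 4pm, Demo -> 2pm, Postmortem -> 4pm, Legal -> 4pm, Planning -> 3pm, VendorCall -> 3pm, Kickoff -> 2pm.

3 slots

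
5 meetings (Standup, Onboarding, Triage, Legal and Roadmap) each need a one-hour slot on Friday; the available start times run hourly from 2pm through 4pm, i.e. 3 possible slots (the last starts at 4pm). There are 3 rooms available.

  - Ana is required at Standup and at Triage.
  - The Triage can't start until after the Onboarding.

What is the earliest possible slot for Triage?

Precedence pushes Triage to at least 3pm.
Triage at 3pm is achievable: Triage=3pm, Roadmap=3pm, Standup=2pm, Legal=2pm, Onboarding=2pm.

3pm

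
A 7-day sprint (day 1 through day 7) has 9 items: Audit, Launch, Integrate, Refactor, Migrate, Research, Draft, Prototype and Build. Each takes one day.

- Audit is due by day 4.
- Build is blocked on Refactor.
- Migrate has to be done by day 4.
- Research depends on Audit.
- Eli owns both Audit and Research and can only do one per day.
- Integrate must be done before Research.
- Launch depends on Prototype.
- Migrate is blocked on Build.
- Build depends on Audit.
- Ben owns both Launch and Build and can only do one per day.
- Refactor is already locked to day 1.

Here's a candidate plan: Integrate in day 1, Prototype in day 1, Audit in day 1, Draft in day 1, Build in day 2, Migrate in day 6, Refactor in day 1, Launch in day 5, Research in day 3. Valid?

No. Migrate has to be done by day 4 is not satisfied.

Build depends on Audit — holds.
Integrate must be done before Research — holds.
Audit is due by day 4 — holds.
Research depends on Audit — holds.
Ben owns both Launch and Build and can only do one per day — holds.
Migrate is blocked on Build — holds.
Build is blocked on Refactor — holds.
Launch depends on Prototype — holds.
Refactor is already locked to day 1 — holds.
Migrate has to be done by day 4 — violated.
Eli owns both Audit and Research and can only do one per day — holds.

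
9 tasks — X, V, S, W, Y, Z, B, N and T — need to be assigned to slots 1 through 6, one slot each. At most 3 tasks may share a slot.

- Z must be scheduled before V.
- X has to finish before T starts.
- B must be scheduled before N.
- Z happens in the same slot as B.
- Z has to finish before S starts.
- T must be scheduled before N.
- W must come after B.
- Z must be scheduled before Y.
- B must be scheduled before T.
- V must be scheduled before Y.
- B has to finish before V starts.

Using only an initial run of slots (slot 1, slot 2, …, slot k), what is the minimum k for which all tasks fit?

3 slots

The precedence chain requires at least 3 distinct slots.
With at most 3 per slot and 9 tasks, at least 3 slots are needed.
3 works (last occupied slot: 3): for example Z in 1, T in 2, B in 1, X in 1, S in 2, V in 2, W in 3, N in 3, Y in 3.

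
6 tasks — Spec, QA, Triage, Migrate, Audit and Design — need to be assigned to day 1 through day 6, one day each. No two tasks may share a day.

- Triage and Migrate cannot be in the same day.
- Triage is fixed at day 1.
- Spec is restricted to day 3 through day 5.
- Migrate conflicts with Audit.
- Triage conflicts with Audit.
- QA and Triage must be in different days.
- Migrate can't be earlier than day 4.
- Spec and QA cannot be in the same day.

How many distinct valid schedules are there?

Splitting on Spec: it can be day 3 (18), day 4 (12), day 5 (12). Listing each branch's schedules as (QA, Triage, Migrate, Audit, Design) by day number:
Spec=day 3: (2,1,4,5,6) (2,1,4,6,5) (2,1,5,4,6) (2,1,5,6,4) (2,1,6,4,5) (2,1,6,5,4) (4,1,5,2,6) (4,1,5,6,2) (4,1,6,2,5) (4,1,6,5,2) (5,1,4,2,6) (5,1,4,6,2) (5,1,6,2,4) (5,1,6,4,2) (6,1,4,2,5) (6,1,4,5,2) (6,1,5,2,4) (6,1,5,4,2) — 18.
Spec=day 4: (2,1,5,3,6) (2,1,5,6,3) (2,1,6,3,5) (2,1,6,5,3) (3,1,5,2,6) (3,1,5,6,2) (3,1,6,2,5) (3,1,6,5,2) (5,1,6,2,3) (5,1,6,3,2) (6,1,5,2,3) (6,1,5,3,2) — 12.
Spec=day 5: (2,1,4,3,6) (2,1,4,6,3) (2,1,6,3,4) (2,1,6,4,3) (3,1,4,2,6) (3,1,4,6,2) (3,1,6,2,4) (3,1,6,4,2) (4,1,6,2,3) (4,1,6,3,2) (6,1,4,2,3) (6,1,4,3,2) — 12.
Summing: 18 + 12 + 12 = 42.

42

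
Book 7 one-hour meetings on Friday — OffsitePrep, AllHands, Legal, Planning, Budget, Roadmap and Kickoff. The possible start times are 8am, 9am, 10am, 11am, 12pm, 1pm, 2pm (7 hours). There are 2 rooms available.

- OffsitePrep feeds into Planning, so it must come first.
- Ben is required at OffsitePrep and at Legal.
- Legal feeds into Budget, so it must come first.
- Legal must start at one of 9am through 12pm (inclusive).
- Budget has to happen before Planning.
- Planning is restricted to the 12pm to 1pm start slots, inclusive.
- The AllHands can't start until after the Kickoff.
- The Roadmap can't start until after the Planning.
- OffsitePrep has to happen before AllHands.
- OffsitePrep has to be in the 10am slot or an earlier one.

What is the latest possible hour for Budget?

Precedence pushes Budget to at least 10am; downstream work caps Budget at 12pm.
Budget at 12pm is achievable: Roadmap=2pm; OffsitePrep=8am; AllHands=9am; Planning=1pm; Budget=12pm; Kickoff=8am; Legal=9am.

12pm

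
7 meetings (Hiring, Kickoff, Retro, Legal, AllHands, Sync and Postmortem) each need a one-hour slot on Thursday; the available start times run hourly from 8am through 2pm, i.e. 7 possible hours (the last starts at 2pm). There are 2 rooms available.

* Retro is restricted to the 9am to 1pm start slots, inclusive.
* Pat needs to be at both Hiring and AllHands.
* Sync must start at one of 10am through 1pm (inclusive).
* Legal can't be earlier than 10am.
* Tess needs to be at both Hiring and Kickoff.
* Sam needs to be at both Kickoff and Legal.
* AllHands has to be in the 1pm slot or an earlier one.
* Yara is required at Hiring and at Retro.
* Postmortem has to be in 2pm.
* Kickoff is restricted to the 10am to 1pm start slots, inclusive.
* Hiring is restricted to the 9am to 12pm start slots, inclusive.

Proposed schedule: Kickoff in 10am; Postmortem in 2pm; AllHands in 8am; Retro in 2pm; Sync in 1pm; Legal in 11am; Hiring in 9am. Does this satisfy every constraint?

Invalid. Retro is restricted to the 9am to 1pm start slots, inclusive.

AllHands has to be in the 1pm slot or an earlier one — holds.
Sync must start at one of 10am through 1pm (inclusive) — holds.
Legal can't be earlier than 10am — holds.
Hiring is restricted to the 9am to 12pm start slots, inclusive — holds.
There are 2 rooms available — holds.
Sam needs to be at both Kickoff and Legal — holds.
Kickoff is restricted to the 10am to 1pm start slots, inclusive — holds.
Pat needs to be at both Hiring and AllHands — holds.
Retro is restricted to the 9am to 1pm start slots, inclusive — violated.
Tess needs to be at both Hiring and Kickoff — holds.
Yara is required at Hiring and at Retro — holds.
Postmortem has to be in 2pm — holds.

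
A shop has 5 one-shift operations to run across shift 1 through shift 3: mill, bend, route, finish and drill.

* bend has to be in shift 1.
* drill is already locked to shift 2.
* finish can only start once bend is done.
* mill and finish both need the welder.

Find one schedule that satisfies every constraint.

mill=shift 1, route=shift 1, finish=shift 2, drill=shift 2, bend=shift 1

Checking: bend(shift 1) before finish(shift 2); mill(shift 1) != finish(shift 2); drill=shift 2 in [shift 2,shift 2]; bend=shift 1 in [shift 1,shift 1].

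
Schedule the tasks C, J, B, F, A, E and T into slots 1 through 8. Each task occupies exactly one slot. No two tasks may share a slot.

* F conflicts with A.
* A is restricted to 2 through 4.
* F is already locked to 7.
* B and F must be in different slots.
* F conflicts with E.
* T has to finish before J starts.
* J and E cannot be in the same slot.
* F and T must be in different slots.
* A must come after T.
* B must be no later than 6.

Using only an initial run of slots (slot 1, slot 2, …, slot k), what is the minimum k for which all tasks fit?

The precedence chain requires at least 2 distinct slots.
With at most 1 per slot and 7 tasks, at least 7 slots are needed.
F can't be placed before 7, so the schedule must run through at least slot 7.
7 works (last occupied slot: 7): for example A -> 2, F -> 7, B -> 3, E -> 6, C -> 5, J -> 4, T -> 1.

7 slots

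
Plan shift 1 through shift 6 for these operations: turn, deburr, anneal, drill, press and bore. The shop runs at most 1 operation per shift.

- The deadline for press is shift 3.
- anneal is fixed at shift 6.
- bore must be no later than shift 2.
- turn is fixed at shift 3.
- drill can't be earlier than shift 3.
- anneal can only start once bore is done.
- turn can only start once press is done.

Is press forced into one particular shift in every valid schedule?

No

press can be shift 1 (e.g. press in shift 1, drill in shift 4, anneal in shift 6, turn in shift 3, deburr in shift 5, bore in shift 2) or shift 2 (e.g. press -> shift 2, deburr -> shift 5, turn -> shift 3, bore -> shift 1, drill -> shift 4, anneal -> shift 6).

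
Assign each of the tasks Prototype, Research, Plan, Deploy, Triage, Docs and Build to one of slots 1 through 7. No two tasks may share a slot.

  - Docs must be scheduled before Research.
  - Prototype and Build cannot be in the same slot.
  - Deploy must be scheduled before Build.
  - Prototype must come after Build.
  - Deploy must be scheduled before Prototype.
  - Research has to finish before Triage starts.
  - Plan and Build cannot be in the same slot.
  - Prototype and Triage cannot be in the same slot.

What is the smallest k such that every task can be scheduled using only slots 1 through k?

The precedence chain requires at least 3 distinct slots.
With at most 1 per slot and 7 tasks, at least 7 slots are needed.
7 works (last occupied slot: 7): for example Deploy=1; Plan=7; Build=2; Docs=4; Prototype=3; Triage=6; Research=5.

7 slots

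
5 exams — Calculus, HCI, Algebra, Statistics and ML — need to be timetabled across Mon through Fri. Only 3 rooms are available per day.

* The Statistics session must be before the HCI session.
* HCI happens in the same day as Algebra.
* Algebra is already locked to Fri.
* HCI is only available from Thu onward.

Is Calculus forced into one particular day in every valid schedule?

No

Calculus can be Mon (e.g. ML=Mon; Algebra=Fri; Calculus=Mon; Statistics=Mon; HCI=Fri) or Tue (e.g. Statistics -> Mon, HCI -> Fri, Calculus -> Tue, Algebra -> Fri, ML -> Mon).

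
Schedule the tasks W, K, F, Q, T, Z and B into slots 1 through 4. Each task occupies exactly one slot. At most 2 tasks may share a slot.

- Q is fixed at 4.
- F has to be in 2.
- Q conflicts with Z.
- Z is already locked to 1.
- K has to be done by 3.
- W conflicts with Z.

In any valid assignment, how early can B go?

1

B at 1 is achievable: F -> 2, Q -> 4, W -> 3, K -> 2, T -> 3, B -> 1, Z -> 1.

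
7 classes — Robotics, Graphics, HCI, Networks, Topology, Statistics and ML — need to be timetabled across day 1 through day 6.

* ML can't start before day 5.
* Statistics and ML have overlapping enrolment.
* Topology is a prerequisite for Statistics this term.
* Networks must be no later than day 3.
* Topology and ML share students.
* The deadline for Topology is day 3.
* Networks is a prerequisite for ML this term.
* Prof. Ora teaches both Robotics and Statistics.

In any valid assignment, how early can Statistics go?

day 2

Precedence pushes Statistics to at least day 2.
Statistics at day 2 is achievable: HCI=day 1, Topology=day 1, Statistics=day 2, ML=day 5, Robotics=day 1, Networks=day 1, Graphics=day 1.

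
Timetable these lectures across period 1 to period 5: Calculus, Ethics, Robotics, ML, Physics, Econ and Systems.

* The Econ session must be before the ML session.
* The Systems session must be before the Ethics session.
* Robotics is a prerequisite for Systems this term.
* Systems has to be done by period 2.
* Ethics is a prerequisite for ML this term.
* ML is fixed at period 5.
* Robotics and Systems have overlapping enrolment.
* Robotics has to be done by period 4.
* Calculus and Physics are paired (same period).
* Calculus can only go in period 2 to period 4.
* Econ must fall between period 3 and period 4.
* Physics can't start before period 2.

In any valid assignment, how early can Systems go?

Precedence pushes Systems to at least period 2; Systems's own window allows nothing later than period 2.
Systems at period 2 is achievable: Physics=period 2, Econ=period 3, ML=period 5, Systems=period 2, Calculus=period 2, Robotics=period 1, Ethics=period 3.

period 2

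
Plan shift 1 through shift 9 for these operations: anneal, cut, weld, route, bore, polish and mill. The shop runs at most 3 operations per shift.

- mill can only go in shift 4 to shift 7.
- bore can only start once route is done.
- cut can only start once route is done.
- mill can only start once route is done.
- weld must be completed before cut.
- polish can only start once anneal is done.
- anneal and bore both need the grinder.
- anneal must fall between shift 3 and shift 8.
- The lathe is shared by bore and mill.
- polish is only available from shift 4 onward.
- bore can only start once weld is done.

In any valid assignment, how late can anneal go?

shift 8

Anneal is available from shift 3; anneal's own window allows nothing later than shift 8.
anneal at shift 8 is achievable: route in shift 1, mill in shift 4, anneal in shift 8, weld in shift 1, cut in shift 2, polish in shift 9, bore in shift 2.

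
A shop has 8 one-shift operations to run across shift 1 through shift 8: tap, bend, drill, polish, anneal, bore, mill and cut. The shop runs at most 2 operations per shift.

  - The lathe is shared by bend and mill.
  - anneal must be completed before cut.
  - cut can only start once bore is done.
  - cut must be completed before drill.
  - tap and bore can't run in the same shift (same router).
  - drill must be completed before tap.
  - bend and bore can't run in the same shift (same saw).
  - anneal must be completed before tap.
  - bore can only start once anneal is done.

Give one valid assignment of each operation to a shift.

drill=shift 4, bend=shift 1, anneal=shift 1, polish=shift 2, tap=shift 5, cut=shift 3, mill=shift 3, bore=shift 2

Checking: drill(shift 4) before tap(shift 5); cut(shift 3) before drill(shift 4); anneal(shift 1) before tap(shift 5); bore(shift 2) before cut(shift 3); anneal(shift 1) before cut(shift 3); anneal(shift 1) before bore(shift 2); tap(shift 5) != bore(shift 2); bend(shift 1) != bore(shift 2); bend(shift 1) != mill(shift 3); max 2 per shift (cap 2).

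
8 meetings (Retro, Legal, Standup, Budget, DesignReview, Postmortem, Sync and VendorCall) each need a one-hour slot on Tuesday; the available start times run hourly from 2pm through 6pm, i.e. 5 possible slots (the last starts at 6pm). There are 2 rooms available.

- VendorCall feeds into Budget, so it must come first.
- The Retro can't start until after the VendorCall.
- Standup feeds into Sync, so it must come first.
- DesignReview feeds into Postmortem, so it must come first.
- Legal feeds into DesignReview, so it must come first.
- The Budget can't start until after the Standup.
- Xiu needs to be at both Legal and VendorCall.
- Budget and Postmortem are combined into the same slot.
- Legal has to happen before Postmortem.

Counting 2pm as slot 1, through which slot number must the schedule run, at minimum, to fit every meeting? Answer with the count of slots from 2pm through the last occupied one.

4 slots

The precedence chain requires at least 3 distinct slots.
With at most 2 per slot and 8 meetings, at least 4 slots are needed.
4 works (last occupied slot: 5pm): for example Budget=4pm; Retro=5pm; Standup=2pm; DesignReview=3pm; Sync=5pm; Postmortem=4pm; Legal=2pm; VendorCall=3pm.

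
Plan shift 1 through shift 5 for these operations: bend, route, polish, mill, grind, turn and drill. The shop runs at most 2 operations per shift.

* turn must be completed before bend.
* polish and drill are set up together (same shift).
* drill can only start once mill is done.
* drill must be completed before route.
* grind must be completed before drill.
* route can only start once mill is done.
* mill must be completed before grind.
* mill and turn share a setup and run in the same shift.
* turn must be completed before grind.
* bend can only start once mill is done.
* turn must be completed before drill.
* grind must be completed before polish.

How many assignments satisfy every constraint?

Splitting on bend: it can be shift 2 (4), shift 3 (3), shift 4 (2), shift 5 (5). Listing each branch's schedules as (route, polish, mill, grind, turn, drill) by shift number:
bend=shift 2: (4,3,1,2,1,3) (5,3,1,2,1,3) (5,4,1,2,1,4) (5,4,1,3,1,4) — 4.
bend=shift 3: (5,4,1,2,1,4) (5,4,1,3,1,4) (5,4,2,3,2,4) — 3.
bend=shift 4: (4,3,1,2,1,3) (5,3,1,2,1,3) — 2.
bend=shift 5: (4,3,1,2,1,3) (5,3,1,2,1,3) (5,4,1,2,1,4) (5,4,1,3,1,4) (5,4,2,3,2,4) — 5.
Summing: 4 + 3 + 2 + 5 = 14.

14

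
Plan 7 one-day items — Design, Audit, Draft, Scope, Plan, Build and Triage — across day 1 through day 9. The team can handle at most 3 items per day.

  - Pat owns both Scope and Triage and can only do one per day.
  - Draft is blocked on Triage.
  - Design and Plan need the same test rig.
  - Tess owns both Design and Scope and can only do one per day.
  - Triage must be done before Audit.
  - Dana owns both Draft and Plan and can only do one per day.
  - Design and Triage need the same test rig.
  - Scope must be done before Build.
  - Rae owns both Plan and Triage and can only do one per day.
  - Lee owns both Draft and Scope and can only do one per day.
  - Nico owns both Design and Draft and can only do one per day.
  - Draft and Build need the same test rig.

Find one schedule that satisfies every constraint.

Design in day 4; Plan in day 3; Scope in day 3; Triage in day 1; Draft in day 2; Audit in day 2; Build in day 4

Checking: Triage(day 1) before Audit(day 2); Triage(day 1) before Draft(day 2); Scope(day 3) before Build(day 4); Design(day 4) != Triage(day 1); Design(day 4) != Draft(day 2); Design(day 4) != Plan(day 3); Draft(day 2) != Build(day 4); Design(day 4) != Scope(day 3); Scope(day 3) != Triage(day 1); Draft(day 2) != Scope(day 3); Draft(day 2) != Plan(day 3); Plan(day 3) != Triage(day 1); max 2 per day (cap 3).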